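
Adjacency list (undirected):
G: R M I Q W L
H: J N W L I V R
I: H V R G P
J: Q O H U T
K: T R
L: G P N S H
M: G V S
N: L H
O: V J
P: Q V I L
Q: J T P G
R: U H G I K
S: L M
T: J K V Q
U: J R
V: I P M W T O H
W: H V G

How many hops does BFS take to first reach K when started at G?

2

Level 0: G
Level 1: I, L, M, Q, R, W
Level 2: H, J, K, N, P, S, T, U, V
Level 3: O
K first appears at level 2.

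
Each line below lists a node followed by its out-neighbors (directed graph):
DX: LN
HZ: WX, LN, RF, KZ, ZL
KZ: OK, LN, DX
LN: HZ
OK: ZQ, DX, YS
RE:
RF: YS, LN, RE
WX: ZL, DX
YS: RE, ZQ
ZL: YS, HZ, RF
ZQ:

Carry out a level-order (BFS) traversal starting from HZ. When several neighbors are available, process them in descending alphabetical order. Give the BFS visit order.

Visit HZ; enqueue ZL, WX, RF, LN, KZ → queue [ZL, WX, RF, LN, KZ]
Visit ZL; enqueue YS → queue [WX, RF, LN, KZ, YS]
Visit WX; enqueue DX → queue [RF, LN, KZ, YS, DX]
Visit RF; enqueue RE → queue [LN, KZ, YS, DX, RE]
Visit LN → queue [KZ, YS, DX, RE]
Visit KZ; enqueue OK → queue [YS, DX, RE, OK]
Visit YS; enqueue ZQ → queue [DX, RE, OK, ZQ]
Visit DX → queue [RE, OK, ZQ]
Visit RE → queue [OK, ZQ]
Visit OK → queue [ZQ]
Visit ZQ → queue []

HZ, ZL, WX, RF, LN, KZ, YS, DX, RE, OK, ZQ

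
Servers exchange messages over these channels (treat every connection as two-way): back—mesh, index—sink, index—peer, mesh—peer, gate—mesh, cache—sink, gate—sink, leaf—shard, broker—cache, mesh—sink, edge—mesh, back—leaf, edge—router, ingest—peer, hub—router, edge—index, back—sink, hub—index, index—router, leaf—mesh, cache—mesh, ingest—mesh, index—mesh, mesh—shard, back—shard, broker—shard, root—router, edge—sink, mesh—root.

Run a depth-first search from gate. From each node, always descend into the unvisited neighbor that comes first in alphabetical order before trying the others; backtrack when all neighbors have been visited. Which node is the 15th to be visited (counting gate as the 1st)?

Visit gate
gate → mesh
mesh → back
back → leaf
leaf → shard
shard → broker
broker → cache
cache → sink
sink → edge
edge → index
index → hub
hub → router
router → root
index → peer
peer → ingest

Visit order: gate, mesh, back, leaf, shard, broker, cache, sink, edge, index, hub, router, root, peer, ingest

ingest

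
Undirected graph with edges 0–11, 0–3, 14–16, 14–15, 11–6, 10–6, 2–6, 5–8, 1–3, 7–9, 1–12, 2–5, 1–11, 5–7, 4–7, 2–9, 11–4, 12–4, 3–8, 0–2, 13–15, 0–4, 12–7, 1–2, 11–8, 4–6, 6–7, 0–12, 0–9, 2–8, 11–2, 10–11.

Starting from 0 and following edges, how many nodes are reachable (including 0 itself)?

BFS from 0 visits: 0, 2, 3, 4, 9, 11, 12, 1, 5, 6, 8, 7, 10
Reachable nodes: 13 of 17 total.

13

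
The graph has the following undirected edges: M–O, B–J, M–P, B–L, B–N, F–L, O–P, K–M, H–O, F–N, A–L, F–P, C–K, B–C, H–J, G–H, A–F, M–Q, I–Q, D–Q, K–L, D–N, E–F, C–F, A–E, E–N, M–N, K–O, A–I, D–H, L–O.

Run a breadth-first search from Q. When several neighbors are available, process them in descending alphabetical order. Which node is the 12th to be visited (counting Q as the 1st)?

L

Visit Q; enqueue M, I, D → queue [M, I, D]
Visit M; enqueue P, O, N, K → queue [I, D, P, O, N, K]
Visit I; enqueue A → queue [D, P, O, N, K, A]
Visit D; enqueue H → queue [P, O, N, K, A, H]
Visit P; enqueue F → queue [O, N, K, A, H, F]
Visit O; enqueue L → queue [N, K, A, H, F, L]
Visit N; enqueue E, B → queue [K, A, H, F, L, E, B]
Visit K; enqueue C → queue [A, H, F, L, E, B, C]
Visit A → queue [H, F, L, E, B, C]
Visit H; enqueue J, G → queue [F, L, E, B, C, J, G]
Visit F → queue [L, E, B, C, J, G]
Visit L → queue [E, B, C, J, G]
Visit E → queue [B, C, J, G]
Visit B → queue [C, J, G]
Visit C → queue [J, G]
Visit J → queue [G]
Visit G → queue []

Visit order: Q, M, I, D, P, O, N, K, A, H, F, L, E, B, C, J, G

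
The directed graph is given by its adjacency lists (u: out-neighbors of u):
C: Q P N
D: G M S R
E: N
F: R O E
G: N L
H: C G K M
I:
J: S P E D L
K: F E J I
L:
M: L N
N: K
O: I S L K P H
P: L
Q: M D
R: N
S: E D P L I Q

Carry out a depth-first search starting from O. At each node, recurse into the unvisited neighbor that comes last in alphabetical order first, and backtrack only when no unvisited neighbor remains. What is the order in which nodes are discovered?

O → S → Q → M → N → K → J → P → L → E → D → R → G → I → F → H → C

Visit O
O → S
S → Q
Q → M
M → N
N → K
K → J
J → P
P → L
J → E
J → D
D → R
D → G
K → I
K → F
O → H
H → C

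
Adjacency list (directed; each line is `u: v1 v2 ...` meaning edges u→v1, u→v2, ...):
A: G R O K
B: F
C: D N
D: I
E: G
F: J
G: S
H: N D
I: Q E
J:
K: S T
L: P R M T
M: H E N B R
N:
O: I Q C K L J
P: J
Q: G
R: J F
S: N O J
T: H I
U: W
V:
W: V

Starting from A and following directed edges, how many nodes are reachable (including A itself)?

20

BFS from A visits: A, G, R, O, K, S, J, F, I, Q, C, L, T, N, E, D, P, M, H, B
Reachable nodes: 20 of 23 total.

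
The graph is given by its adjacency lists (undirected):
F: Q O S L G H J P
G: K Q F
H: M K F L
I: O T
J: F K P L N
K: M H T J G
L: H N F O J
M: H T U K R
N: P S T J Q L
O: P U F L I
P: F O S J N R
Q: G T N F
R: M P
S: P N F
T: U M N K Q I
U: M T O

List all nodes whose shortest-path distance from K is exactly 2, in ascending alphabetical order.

F, I, L, N, P, Q, R, U

Level 0: K
Level 1: G, H, J, M, T
Level 2: F, I, L, N, P, Q, R, U
Level 3: O, S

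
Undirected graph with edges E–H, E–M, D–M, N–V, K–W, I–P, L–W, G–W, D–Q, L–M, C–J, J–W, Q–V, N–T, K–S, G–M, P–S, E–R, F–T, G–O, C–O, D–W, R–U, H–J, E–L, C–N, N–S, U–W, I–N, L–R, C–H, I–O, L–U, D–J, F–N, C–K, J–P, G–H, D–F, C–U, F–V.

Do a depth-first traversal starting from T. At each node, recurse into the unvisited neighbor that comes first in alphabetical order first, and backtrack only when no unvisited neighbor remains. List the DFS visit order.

T -> F -> D -> J -> C -> H -> E -> L -> M -> G -> O -> I -> N -> S -> K -> W -> U -> R -> P -> V -> Q

Visit T
T → F
F → D
D → J
J → C
C → H
H → E
E → L
L → M
M → G
G → O
O → I
I → N
N → S
S → K
K → W
W → U
U → R
S → P
N → V
V → Q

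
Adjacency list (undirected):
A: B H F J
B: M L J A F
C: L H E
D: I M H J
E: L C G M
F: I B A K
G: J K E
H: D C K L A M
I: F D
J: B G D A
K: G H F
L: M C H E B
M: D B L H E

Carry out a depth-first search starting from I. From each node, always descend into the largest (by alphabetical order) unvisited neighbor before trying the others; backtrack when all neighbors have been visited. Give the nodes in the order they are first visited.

I, F, K, H, M, L, E, G, J, D, B, A, C

Visit I
I → F
F → K
K → H
H → M
M → L
L → E
E → G
G → J
J → D
J → B
B → A
E → C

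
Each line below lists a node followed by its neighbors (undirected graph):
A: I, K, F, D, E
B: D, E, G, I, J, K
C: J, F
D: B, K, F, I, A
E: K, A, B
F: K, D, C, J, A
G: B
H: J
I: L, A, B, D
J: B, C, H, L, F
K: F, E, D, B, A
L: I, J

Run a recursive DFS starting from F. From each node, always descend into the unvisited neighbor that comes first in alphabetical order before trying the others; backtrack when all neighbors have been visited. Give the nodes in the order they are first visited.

F → A → D → B → E → K → G → I → L → J → C → H

Visit F
F → A
A → D
D → B
B → E
E → K
B → G
B → I
I → L
L → J
J → C
J → H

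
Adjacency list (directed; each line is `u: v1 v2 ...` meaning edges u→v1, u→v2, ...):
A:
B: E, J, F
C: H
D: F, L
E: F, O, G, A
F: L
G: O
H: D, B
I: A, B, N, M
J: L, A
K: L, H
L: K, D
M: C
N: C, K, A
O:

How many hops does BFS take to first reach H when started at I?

3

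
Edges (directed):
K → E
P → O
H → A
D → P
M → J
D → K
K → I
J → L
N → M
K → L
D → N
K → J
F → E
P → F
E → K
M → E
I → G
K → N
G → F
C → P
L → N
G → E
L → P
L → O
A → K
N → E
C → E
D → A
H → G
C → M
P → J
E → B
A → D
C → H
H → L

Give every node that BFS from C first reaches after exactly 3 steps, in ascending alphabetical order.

D, I, N

Level 0: C
Level 1: E, H, M, P
Level 2: A, B, F, G, J, K, L, O
Level 3: D, I, N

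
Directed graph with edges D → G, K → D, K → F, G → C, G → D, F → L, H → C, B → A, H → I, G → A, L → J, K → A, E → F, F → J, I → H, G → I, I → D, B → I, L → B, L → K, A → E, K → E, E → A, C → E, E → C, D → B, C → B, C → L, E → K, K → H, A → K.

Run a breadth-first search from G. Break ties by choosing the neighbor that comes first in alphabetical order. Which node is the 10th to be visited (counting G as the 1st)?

Visit G; enqueue A, C, D, I → queue [A, C, D, I]
Visit A; enqueue E, K → queue [C, D, I, E, K]
Visit C; enqueue B, L → queue [D, I, E, K, B, L]
Visit D → queue [I, E, K, B, L]
Visit I; enqueue H → queue [E, K, B, L, H]
Visit E; enqueue F → queue [K, B, L, H, F]
Visit K → queue [B, L, H, F]
Visit B → queue [L, H, F]
Visit L; enqueue J → queue [H, F, J]
Visit H → queue [F, J]
Visit F → queue [J]
Visit J → queue []

Visit order: G, A, C, D, I, E, K, B, L, H, F, J

H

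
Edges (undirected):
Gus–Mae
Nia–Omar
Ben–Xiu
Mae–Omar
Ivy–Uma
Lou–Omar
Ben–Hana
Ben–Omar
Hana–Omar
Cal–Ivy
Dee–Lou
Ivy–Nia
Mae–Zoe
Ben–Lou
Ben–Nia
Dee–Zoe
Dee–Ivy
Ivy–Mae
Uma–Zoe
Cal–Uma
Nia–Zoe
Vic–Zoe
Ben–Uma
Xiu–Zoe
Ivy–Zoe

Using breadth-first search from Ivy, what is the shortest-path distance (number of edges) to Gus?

Level 0: Ivy
Level 1: Cal, Dee, Mae, Nia, Uma, Zoe
Level 2: Ben, Gus, Lou, Omar, Vic, Xiu
Level 3: Hana
Gus first appears at level 2.

2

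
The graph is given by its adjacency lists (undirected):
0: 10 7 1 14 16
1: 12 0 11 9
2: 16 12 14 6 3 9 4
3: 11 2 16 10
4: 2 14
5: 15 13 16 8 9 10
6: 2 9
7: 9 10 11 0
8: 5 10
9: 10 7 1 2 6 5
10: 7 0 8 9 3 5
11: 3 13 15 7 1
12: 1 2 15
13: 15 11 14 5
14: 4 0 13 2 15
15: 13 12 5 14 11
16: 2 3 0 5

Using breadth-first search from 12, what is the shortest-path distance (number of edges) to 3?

Level 0: 12
Level 1: 1, 2, 15
Level 2: 0, 3, 4, 5, 6, 9, 11, 13, 14, 16
Level 3: 7, 8, 10
3 first appears at level 2.

2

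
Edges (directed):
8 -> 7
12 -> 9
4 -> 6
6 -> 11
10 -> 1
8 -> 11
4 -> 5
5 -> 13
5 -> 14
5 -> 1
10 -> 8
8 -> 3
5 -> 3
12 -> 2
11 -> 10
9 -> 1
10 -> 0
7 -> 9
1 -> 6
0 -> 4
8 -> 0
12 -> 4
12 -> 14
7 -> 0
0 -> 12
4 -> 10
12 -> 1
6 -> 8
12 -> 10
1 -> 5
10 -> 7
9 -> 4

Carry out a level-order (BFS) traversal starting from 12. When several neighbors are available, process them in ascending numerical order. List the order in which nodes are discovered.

12 → 1 → 2 → 4 → 9 → 10 → 14 → 5 → 6 → 0 → 7 → 8 → 3 → 13 → 11

Visit 12; enqueue 1, 2, 4, 9, 10, 14 → queue [1, 2, 4, 9, 10, 14]
Visit 1; enqueue 5, 6 → queue [2, 4, 9, 10, 14, 5, 6]
Visit 2 → queue [4, 9, 10, 14, 5, 6]
Visit 4 → queue [9, 10, 14, 5, 6]
Visit 9 → queue [10, 14, 5, 6]
Visit 10; enqueue 0, 7, 8 → queue [14, 5, 6, 0, 7, 8]
Visit 14 → queue [5, 6, 0, 7, 8]
Visit 5; enqueue 3, 13 → queue [6, 0, 7, 8, 3, 13]
Visit 6; enqueue 11 → queue [0, 7, 8, 3, 13, 11]
Visit 0 → queue [7, 8, 3, 13, 11]
Visit 7 → queue [8, 3, 13, 11]
Visit 8 → queue [3, 13, 11]
Visit 3 → queue [13, 11]
Visit 13 → queue [11]
Visit 11 → queue []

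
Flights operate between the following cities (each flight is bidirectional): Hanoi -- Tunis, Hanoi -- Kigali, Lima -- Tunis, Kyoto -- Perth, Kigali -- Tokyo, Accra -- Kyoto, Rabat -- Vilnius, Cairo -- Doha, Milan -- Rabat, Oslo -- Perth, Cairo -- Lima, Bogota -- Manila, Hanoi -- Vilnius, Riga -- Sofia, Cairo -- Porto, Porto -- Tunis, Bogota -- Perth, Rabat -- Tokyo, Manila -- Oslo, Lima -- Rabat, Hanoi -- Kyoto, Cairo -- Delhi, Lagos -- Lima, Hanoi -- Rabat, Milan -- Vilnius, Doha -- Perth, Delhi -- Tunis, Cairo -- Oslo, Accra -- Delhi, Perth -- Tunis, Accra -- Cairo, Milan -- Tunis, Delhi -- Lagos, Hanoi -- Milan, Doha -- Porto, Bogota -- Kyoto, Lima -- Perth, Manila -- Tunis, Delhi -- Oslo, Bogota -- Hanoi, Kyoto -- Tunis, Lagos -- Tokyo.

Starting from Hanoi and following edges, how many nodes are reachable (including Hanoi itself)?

19

BFS from Hanoi visits: Hanoi, Vilnius, Tunis, Rabat, Milan, Kyoto, Kigali, Bogota, Porto, Perth, Manila, Lima, Delhi, Tokyo, Accra, Doha, Cairo, Oslo, Lagos
Reachable nodes: 19 of 21 total.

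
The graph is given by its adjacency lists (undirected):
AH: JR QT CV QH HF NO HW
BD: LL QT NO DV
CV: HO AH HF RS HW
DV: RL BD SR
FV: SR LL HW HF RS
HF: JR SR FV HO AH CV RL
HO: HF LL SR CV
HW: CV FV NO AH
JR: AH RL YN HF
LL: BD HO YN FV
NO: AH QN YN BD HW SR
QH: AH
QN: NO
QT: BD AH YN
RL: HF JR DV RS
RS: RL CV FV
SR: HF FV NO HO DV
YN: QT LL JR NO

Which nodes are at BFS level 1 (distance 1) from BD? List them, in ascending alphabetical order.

DV, LL, NO, QT

Level 0: BD
Level 1: DV, LL, NO, QT
Level 2: AH, FV, HO, HW, QN, RL, SR, YN
Level 3: CV, HF, JR, QH, RS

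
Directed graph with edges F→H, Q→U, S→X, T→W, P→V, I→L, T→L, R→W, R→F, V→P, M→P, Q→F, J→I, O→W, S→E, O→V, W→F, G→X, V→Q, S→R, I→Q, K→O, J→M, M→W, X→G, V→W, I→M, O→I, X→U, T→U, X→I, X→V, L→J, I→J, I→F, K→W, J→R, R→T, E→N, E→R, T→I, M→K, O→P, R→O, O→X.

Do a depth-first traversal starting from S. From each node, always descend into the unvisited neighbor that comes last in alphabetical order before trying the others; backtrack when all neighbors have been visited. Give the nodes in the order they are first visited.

S, X, V, W, F, H, Q, U, P, I, M, K, O, L, J, R, T, G, E, N

Visit S
S → X
X → V
V → W
W → F
F → H
V → Q
Q → U
V → P
X → I
I → M
M → K
K → O
I → L
L → J
J → R
R → T
X → G
S → E
E → N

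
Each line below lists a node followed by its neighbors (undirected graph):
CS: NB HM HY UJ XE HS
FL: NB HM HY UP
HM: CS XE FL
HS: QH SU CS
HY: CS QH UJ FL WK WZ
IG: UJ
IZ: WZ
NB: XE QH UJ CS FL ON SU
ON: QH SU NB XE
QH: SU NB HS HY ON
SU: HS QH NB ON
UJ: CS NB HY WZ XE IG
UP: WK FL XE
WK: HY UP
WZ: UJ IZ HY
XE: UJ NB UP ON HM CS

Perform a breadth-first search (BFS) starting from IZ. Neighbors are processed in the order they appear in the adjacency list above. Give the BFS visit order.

Visit IZ; enqueue WZ → queue [WZ]
Visit WZ; enqueue UJ, HY → queue [UJ, HY]
Visit UJ; enqueue CS, NB, XE, IG → queue [HY, CS, NB, XE, IG]
Visit HY; enqueue QH, FL, WK → queue [CS, NB, XE, IG, QH, FL, WK]
Visit CS; enqueue HM, HS → queue [NB, XE, IG, QH, FL, WK, HM, HS]
Visit NB; enqueue ON, SU → queue [XE, IG, QH, FL, WK, HM, HS, ON, SU]
Visit XE; enqueue UP → queue [IG, QH, FL, WK, HM, HS, ON, SU, UP]
Visit IG → queue [QH, FL, WK, HM, HS, ON, SU, UP]
Visit QH → queue [FL, WK, HM, HS, ON, SU, UP]
Visit FL → queue [WK, HM, HS, ON, SU, UP]
Visit WK → queue [HM, HS, ON, SU, UP]
Visit HM → queue [HS, ON, SU, UP]
Visit HS → queue [ON, SU, UP]
Visit ON → queue [SU, UP]
Visit SU → queue [UP]
Visit UP → queue []

IZ, WZ, UJ, HY, CS, NB, XE, IG, QH, FL, WK, HM, HS, ON, SU, UP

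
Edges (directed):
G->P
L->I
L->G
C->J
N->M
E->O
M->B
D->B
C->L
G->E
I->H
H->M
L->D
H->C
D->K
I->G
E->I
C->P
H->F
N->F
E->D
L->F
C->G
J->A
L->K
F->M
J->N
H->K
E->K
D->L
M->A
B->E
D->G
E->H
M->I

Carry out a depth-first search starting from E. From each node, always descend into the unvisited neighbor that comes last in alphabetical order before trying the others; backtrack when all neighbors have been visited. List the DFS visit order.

Visit E
E → O
E → K
E → I
I → H
H → M
M → B
M → A
H → F
H → C
C → P
C → L
L → G
L → D
C → J
J → N

E, O, K, I, H, M, B, A, F, C, P, L, G, D, J, N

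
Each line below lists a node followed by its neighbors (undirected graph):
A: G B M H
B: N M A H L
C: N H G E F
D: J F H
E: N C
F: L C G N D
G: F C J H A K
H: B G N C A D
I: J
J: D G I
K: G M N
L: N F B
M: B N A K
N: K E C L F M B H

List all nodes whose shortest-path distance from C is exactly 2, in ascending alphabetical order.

A, B, D, J, K, L, M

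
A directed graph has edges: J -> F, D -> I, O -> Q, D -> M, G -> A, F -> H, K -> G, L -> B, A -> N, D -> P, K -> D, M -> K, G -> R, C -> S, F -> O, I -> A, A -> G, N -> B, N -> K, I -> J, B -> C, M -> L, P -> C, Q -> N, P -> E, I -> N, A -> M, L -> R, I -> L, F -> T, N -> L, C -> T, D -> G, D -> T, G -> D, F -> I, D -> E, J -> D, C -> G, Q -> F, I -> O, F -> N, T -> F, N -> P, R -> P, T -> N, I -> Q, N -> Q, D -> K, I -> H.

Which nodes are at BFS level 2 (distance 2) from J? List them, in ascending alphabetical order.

E, G, H, I, K, M, N, O, P, T

Level 0: J
Level 1: D, F
Level 2: E, G, H, I, K, M, N, O, P, T
Level 3: A, B, C, L, Q, R
Level 4: S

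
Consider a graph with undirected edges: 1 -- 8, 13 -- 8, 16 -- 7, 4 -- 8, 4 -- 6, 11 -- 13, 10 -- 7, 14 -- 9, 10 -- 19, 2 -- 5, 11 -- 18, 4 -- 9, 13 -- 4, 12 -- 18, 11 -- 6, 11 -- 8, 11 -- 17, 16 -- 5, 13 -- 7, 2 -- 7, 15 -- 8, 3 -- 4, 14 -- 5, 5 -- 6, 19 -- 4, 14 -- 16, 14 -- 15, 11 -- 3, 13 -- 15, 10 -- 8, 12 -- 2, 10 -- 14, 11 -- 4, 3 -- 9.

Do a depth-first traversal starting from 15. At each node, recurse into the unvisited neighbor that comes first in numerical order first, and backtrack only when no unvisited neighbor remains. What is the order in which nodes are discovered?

15, 8, 1, 4, 3, 9, 14, 5, 2, 7, 10, 19, 13, 11, 6, 17, 18, 12, 16

Visit 15
15 → 8
8 → 1
8 → 4
4 → 3
3 → 9
9 → 14
14 → 5
5 → 2
2 → 7
7 → 10
10 → 19
7 → 13
13 → 11
11 → 6
11 → 17
11 → 18
18 → 12
7 → 16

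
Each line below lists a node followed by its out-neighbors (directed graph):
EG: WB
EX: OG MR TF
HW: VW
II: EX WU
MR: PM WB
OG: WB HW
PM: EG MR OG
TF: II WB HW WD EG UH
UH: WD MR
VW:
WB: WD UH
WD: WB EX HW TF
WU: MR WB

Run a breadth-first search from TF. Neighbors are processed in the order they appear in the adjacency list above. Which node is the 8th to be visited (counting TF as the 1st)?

EX

Visit TF; enqueue II, WB, HW, WD, EG, UH → queue [II, WB, HW, WD, EG, UH]
Visit II; enqueue EX, WU → queue [WB, HW, WD, EG, UH, EX, WU]
Visit WB → queue [HW, WD, EG, UH, EX, WU]
Visit HW; enqueue VW → queue [WD, EG, UH, EX, WU, VW]
Visit WD → queue [EG, UH, EX, WU, VW]
Visit EG → queue [UH, EX, WU, VW]
Visit UH; enqueue MR → queue [EX, WU, VW, MR]
Visit EX; enqueue OG → queue [WU, VW, MR, OG]
Visit WU → queue [VW, MR, OG]
Visit VW → queue [MR, OG]
Visit MR; enqueue PM → queue [OG, PM]
Visit OG → queue [PM]
Visit PM → queue []

Visit order: TF, II, WB, HW, WD, EG, UH, EX, WU, VW, MR, OG, PM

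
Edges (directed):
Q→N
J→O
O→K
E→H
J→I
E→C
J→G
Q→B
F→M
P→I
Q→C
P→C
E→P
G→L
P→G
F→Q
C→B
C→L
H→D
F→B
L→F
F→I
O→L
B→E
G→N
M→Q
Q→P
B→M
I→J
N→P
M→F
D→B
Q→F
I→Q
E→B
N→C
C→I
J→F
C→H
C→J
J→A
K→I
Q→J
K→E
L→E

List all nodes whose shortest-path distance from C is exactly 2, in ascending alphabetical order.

A, D, E, F, G, M, O, Q

Level 0: C
Level 1: B, H, I, J, L
Level 2: A, D, E, F, G, M, O, Q
Level 3: K, N, P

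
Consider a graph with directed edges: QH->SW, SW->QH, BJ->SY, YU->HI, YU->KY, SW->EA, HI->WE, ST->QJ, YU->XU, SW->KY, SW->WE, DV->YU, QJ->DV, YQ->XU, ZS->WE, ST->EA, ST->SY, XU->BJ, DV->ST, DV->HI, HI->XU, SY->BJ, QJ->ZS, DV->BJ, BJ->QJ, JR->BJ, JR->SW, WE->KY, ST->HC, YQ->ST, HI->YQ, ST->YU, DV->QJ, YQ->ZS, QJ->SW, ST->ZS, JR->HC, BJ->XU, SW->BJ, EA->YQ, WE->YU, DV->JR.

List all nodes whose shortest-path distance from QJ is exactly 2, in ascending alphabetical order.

BJ, EA, HI, JR, KY, QH, ST, WE, YU

Level 0: QJ
Level 1: DV, SW, ZS
Level 2: BJ, EA, HI, JR, KY, QH, ST, WE, YU
Level 3: HC, SY, XU, YQ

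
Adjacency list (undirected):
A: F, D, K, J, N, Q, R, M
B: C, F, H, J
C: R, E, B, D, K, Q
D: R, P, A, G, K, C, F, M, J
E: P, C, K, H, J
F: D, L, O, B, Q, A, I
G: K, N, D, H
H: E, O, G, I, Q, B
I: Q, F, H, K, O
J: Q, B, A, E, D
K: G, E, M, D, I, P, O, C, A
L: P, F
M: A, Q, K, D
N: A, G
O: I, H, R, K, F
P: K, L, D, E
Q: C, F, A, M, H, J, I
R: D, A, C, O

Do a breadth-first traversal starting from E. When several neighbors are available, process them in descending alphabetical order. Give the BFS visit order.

Visit E; enqueue P, K, J, H, C → queue [P, K, J, H, C]
Visit P; enqueue L, D → queue [K, J, H, C, L, D]
Visit K; enqueue O, M, I, G, A → queue [J, H, C, L, D, O, M, I, G, A]
Visit J; enqueue Q, B → queue [H, C, L, D, O, M, I, G, A, Q, B]
Visit H → queue [C, L, D, O, M, I, G, A, Q, B]
Visit C; enqueue R → queue [L, D, O, M, I, G, A, Q, B, R]
Visit L; enqueue F → queue [D, O, M, I, G, A, Q, B, R, F]
Visit D → queue [O, M, I, G, A, Q, B, R, F]
Visit O → queue [M, I, G, A, Q, B, R, F]
Visit M → queue [I, G, A, Q, B, R, F]
Visit I → queue [G, A, Q, B, R, F]
Visit G; enqueue N → queue [A, Q, B, R, F, N]
Visit A → queue [Q, B, R, F, N]
Visit Q → queue [B, R, F, N]
Visit B → queue [R, F, N]
Visit R → queue [F, N]
Visit F → queue [N]
Visit N → queue []

E, P, K, J, H, C, L, D, O, M, I, G, A, Q, B, R, F, N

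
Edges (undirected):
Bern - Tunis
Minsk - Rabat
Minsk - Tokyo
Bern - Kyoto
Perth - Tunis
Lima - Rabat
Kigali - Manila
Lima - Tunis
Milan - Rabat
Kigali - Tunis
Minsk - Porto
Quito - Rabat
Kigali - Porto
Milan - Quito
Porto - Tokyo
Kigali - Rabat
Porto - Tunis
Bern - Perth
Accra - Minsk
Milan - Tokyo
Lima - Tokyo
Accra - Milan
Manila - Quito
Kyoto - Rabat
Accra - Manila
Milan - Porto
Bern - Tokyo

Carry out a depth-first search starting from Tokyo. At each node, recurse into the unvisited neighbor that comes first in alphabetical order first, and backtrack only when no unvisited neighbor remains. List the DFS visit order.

Visit Tokyo
Tokyo → Bern
Bern → Kyoto
Kyoto → Rabat
Rabat → Kigali
Kigali → Manila
Manila → Accra
Accra → Milan
Milan → Porto
Porto → Minsk
Porto → Tunis
Tunis → Lima
Tunis → Perth
Milan → Quito

Tokyo, Bern, Kyoto, Rabat, Kigali, Manila, Accra, Milan, Porto, Minsk, Tunis, Lima, Perth, Quito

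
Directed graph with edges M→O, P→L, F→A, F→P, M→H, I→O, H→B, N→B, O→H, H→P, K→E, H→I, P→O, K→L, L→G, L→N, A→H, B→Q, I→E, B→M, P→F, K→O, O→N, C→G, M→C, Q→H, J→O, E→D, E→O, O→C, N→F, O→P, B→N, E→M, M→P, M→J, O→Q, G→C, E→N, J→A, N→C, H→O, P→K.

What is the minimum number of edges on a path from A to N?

3

Level 0: A
Level 1: H
Level 2: B, I, O, P
Level 3: C, E, F, K, L, M, N, Q
Level 4: D, G, J
N first appears at level 3.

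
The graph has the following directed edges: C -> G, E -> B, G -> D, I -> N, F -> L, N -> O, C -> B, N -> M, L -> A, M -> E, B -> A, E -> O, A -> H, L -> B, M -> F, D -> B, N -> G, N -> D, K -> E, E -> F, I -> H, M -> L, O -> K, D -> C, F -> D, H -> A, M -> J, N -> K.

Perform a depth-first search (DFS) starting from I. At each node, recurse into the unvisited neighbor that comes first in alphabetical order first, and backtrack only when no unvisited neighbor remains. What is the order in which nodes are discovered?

I → H → A → N → D → B → C → G → K → E → F → L → O → M → J

Visit I
I → H
H → A
I → N
N → D
D → B
D → C
C → G
N → K
K → E
E → F
F → L
E → O
N → M
M → J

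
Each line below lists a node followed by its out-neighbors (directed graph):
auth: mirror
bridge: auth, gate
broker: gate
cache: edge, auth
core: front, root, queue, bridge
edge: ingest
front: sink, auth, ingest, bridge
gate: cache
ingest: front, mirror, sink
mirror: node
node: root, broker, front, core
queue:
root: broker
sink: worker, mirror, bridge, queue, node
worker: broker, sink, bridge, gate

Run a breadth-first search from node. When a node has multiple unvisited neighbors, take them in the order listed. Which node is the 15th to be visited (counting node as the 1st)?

Visit node; enqueue root, broker, front, core → queue [root, broker, front, core]
Visit root → queue [broker, front, core]
Visit broker; enqueue gate → queue [front, core, gate]
Visit front; enqueue sink, auth, ingest, bridge → queue [core, gate, sink, auth, ingest, bridge]
Visit core; enqueue queue → queue [gate, sink, auth, ingest, bridge, queue]
Visit gate; enqueue cache → queue [sink, auth, ingest, bridge, queue, cache]
Visit sink; enqueue worker, mirror → queue [auth, ingest, bridge, queue, cache, worker, mirror]
Visit auth → queue [ingest, bridge, queue, cache, worker, mirror]
Visit ingest → queue [bridge, queue, cache, worker, mirror]
Visit bridge → queue [queue, cache, worker, mirror]
Visit queue → queue [cache, worker, mirror]
Visit cache; enqueue edge → queue [worker, mirror, edge]
Visit worker → queue [mirror, edge]
Visit mirror → queue [edge]
Visit edge → queue []

Visit order: node, root, broker, front, core, gate, sink, auth, ingest, bridge, queue, cache, worker, mirror, edge

edge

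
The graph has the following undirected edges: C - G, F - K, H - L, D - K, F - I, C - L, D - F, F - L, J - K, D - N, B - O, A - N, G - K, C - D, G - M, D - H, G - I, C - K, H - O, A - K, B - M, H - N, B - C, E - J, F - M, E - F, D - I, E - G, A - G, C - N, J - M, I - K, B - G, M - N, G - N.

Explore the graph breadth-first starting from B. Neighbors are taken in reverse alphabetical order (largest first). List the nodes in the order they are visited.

B -> O -> M -> G -> C -> H -> N -> J -> F -> K -> I -> E -> A -> L -> D

Visit B; enqueue O, M, G, C → queue [O, M, G, C]
Visit O; enqueue H → queue [M, G, C, H]
Visit M; enqueue N, J, F → queue [G, C, H, N, J, F]
Visit G; enqueue K, I, E, A → queue [C, H, N, J, F, K, I, E, A]
Visit C; enqueue L, D → queue [H, N, J, F, K, I, E, A, L, D]
Visit H → queue [N, J, F, K, I, E, A, L, D]
Visit N → queue [J, F, K, I, E, A, L, D]
Visit J → queue [F, K, I, E, A, L, D]
Visit F → queue [K, I, E, A, L, D]
Visit K → queue [I, E, A, L, D]
Visit I → queue [E, A, L, D]
Visit E → queue [A, L, D]
Visit A → queue [L, D]
Visit L → queue [D]
Visit D → queue []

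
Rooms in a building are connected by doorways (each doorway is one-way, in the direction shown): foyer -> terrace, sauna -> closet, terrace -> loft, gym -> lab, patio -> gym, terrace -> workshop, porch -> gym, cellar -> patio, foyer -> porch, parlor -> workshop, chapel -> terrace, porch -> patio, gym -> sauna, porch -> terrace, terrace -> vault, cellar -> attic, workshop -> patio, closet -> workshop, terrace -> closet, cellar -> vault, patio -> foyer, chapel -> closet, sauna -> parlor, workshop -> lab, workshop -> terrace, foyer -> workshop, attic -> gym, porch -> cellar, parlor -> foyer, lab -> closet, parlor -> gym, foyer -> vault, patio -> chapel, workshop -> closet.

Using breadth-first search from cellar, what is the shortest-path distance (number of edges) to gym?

2

Level 0: cellar
Level 1: attic, patio, vault
Level 2: chapel, foyer, gym
Level 3: closet, lab, porch, sauna, terrace, workshop
Level 4: loft, parlor
gym first appears at level 2.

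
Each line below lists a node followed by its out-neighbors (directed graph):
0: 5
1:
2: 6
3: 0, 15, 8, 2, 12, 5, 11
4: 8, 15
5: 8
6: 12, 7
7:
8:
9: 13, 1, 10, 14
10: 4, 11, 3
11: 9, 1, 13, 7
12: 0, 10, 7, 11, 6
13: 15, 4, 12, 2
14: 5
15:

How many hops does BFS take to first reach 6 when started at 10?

3

Level 0: 10
Level 1: 3, 4, 11
Level 2: 0, 1, 2, 5, 7, 8, 9, 12, 13, 15
Level 3: 6, 14
6 first appears at level 3.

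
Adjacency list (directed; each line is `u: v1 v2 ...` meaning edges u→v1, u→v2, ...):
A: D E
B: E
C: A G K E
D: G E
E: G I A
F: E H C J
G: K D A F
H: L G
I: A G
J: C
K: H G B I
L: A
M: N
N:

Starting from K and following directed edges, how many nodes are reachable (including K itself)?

BFS from K visits: K, B, G, H, I, E, A, D, F, L, C, J
Reachable nodes: 12 of 14 total.

12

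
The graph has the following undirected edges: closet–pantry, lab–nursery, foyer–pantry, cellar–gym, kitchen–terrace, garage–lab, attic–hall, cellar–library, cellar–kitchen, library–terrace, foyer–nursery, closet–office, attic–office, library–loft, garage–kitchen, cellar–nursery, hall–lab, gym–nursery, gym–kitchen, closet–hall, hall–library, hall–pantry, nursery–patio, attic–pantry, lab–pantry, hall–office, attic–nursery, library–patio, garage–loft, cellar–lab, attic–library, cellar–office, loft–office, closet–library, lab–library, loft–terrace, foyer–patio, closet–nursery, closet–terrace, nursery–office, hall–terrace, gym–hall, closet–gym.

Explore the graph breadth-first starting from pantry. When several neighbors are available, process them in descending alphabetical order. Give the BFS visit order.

pantry, lab, hall, foyer, closet, attic, nursery, library, garage, cellar, terrace, office, gym, patio, loft, kitchen

Visit pantry; enqueue lab, hall, foyer, closet, attic → queue [lab, hall, foyer, closet, attic]
Visit lab; enqueue nursery, library, garage, cellar → queue [hall, foyer, closet, attic, nursery, library, garage, cellar]
Visit hall; enqueue terrace, office, gym → queue [foyer, closet, attic, nursery, library, garage, cellar, terrace, office, gym]
Visit foyer; enqueue patio → queue [closet, attic, nursery, library, garage, cellar, terrace, office, gym, patio]
Visit closet → queue [attic, nursery, library, garage, cellar, terrace, office, gym, patio]
Visit attic → queue [nursery, library, garage, cellar, terrace, office, gym, patio]
Visit nursery → queue [library, garage, cellar, terrace, office, gym, patio]
Visit library; enqueue loft → queue [garage, cellar, terrace, office, gym, patio, loft]
Visit garage; enqueue kitchen → queue [cellar, terrace, office, gym, patio, loft, kitchen]
Visit cellar → queue [terrace, office, gym, patio, loft, kitchen]
Visit terrace → queue [office, gym, patio, loft, kitchen]
Visit office → queue [gym, patio, loft, kitchen]
Visit gym → queue [patio, loft, kitchen]
Visit patio → queue [loft, kitchen]
Visit loft → queue [kitchen]
Visit kitchen → queue []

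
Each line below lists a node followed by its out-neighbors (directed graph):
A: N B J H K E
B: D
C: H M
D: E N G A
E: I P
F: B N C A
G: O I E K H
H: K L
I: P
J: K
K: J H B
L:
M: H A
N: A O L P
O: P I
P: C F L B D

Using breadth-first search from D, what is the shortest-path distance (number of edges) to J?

Level 0: D
Level 1: A, E, G, N
Level 2: B, H, I, J, K, L, O, P
Level 3: C, F
Level 4: M
J first appears at level 2.

2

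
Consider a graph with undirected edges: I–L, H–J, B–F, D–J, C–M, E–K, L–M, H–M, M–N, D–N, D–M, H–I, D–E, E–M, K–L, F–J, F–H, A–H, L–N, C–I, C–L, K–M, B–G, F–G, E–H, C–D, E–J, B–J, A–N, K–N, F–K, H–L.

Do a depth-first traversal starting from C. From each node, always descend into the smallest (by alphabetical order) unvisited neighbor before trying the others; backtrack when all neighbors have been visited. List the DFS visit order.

Visit C
C → D
D → E
E → H
H → A
A → N
N → K
K → F
F → B
B → G
B → J
K → L
L → I
L → M

C D E H A N K F B G J L I M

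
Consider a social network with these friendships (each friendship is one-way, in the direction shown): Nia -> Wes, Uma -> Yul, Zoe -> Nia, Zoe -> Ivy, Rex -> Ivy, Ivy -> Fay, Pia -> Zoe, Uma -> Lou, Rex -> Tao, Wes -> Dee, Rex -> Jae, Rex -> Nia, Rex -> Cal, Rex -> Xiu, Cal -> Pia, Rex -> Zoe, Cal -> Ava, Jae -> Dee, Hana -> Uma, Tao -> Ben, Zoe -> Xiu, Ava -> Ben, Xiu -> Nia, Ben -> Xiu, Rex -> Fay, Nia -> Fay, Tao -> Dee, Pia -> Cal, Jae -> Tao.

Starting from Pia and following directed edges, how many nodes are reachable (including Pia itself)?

BFS from Pia visits: Pia, Zoe, Cal, Xiu, Nia, Ivy, Ava, Wes, Fay, Ben, Dee
Reachable nodes: 11 of 18 total.

11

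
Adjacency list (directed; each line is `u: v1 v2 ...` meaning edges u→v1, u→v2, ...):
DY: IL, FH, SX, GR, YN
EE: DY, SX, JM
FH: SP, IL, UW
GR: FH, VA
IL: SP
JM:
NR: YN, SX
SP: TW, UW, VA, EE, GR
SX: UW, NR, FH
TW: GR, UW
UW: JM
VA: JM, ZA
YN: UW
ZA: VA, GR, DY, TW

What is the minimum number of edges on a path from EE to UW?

2

Level 0: EE
Level 1: DY, JM, SX
Level 2: FH, GR, IL, NR, UW, YN
Level 3: SP, VA
Level 4: TW, ZA
UW first appears at level 2.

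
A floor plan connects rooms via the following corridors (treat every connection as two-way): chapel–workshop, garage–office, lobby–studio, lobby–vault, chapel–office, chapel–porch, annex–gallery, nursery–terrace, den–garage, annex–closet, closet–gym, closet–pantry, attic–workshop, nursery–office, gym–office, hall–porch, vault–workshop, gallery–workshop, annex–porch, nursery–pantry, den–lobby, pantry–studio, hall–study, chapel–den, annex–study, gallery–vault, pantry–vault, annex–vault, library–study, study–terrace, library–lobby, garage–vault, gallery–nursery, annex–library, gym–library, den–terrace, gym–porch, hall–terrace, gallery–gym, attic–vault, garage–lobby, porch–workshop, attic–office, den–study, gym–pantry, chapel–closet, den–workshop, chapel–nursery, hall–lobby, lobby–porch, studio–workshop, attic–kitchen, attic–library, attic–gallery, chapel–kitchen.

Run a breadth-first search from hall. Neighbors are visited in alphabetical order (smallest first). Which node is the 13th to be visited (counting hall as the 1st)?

gym

Visit hall; enqueue lobby, porch, study, terrace → queue [lobby, porch, study, terrace]
Visit lobby; enqueue den, garage, library, studio, vault → queue [porch, study, terrace, den, garage, library, studio, vault]
Visit porch; enqueue annex, chapel, gym, workshop → queue [study, terrace, den, garage, library, studio, vault, annex, chapel, gym, workshop]
Visit study → queue [terrace, den, garage, library, studio, vault, annex, chapel, gym, workshop]
Visit terrace; enqueue nursery → queue [den, garage, library, studio, vault, annex, chapel, gym, workshop, nursery]
Visit den → queue [garage, library, studio, vault, annex, chapel, gym, workshop, nursery]
Visit garage; enqueue office → queue [library, studio, vault, annex, chapel, gym, workshop, nursery, office]
Visit library; enqueue attic → queue [studio, vault, annex, chapel, gym, workshop, nursery, office, attic]
Visit studio; enqueue pantry → queue [vault, annex, chapel, gym, workshop, nursery, office, attic, pantry]
Visit vault; enqueue gallery → queue [annex, chapel, gym, workshop, nursery, office, attic, pantry, gallery]
Visit annex; enqueue closet → queue [chapel, gym, workshop, nursery, office, attic, pantry, gallery, closet]
Visit chapel; enqueue kitchen → queue [gym, workshop, nursery, office, attic, pantry, gallery, closet, kitchen]
Visit gym → queue [workshop, nursery, office, attic, pantry, gallery, closet, kitchen]
Visit workshop → queue [nursery, office, attic, pantry, gallery, closet, kitchen]
Visit nursery → queue [office, attic, pantry, gallery, closet, kitchen]
Visit office → queue [attic, pantry, gallery, closet, kitchen]
Visit attic → queue [pantry, gallery, closet, kitchen]
Visit pantry → queue [gallery, closet, kitchen]
Visit gallery → queue [closet, kitchen]
Visit closet → queue [kitchen]
Visit kitchen → queue []

Visit order: hall, lobby, porch, study, terrace, den, garage, library, studio, vault, annex, chapel, gym, workshop, nursery, office, attic, pantry, gallery, closet, kitchen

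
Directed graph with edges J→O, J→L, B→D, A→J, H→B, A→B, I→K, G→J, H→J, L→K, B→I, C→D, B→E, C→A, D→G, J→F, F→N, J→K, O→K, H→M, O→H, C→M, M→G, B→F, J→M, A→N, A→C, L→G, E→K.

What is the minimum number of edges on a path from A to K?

Level 0: A
Level 1: B, C, J, N
Level 2: D, E, F, I, K, L, M, O
Level 3: G, H
K first appears at level 2.

2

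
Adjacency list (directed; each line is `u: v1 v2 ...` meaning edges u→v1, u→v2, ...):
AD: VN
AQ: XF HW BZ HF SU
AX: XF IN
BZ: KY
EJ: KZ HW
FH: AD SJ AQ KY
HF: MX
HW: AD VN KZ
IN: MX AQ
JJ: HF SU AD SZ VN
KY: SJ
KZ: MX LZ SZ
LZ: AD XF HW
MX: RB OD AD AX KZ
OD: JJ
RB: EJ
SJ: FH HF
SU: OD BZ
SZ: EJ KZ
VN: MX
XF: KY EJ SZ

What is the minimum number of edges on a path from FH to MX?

Level 0: FH
Level 1: AD, AQ, KY, SJ
Level 2: BZ, HF, HW, SU, VN, XF
Level 3: EJ, KZ, MX, OD, SZ
Level 4: AX, JJ, LZ, RB
Level 5: IN
MX first appears at level 3.

3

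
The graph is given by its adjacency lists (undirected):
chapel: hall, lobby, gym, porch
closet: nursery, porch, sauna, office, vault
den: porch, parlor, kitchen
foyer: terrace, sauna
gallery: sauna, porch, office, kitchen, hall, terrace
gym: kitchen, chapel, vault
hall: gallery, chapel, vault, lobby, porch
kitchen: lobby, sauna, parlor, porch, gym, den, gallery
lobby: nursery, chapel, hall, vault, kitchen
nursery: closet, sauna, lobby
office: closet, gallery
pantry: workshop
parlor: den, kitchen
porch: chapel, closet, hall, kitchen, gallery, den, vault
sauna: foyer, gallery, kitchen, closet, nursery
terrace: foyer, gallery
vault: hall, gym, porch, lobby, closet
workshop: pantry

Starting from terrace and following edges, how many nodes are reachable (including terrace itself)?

BFS from terrace visits: terrace, foyer, gallery, sauna, porch, office, kitchen, hall, closet, nursery, chapel, den, vault, lobby, parlor, gym
Reachable nodes: 16 of 18 total.

16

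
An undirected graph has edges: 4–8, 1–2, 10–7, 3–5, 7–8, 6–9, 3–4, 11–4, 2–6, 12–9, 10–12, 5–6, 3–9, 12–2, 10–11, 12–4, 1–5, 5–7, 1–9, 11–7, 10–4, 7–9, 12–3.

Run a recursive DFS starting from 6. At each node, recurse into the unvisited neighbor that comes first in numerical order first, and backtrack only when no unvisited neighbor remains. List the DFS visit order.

Visit 6
6 → 2
2 → 1
1 → 5
5 → 3
3 → 4
4 → 8
8 → 7
7 → 9
9 → 12
12 → 10
10 → 11

6 -> 2 -> 1 -> 5 -> 3 -> 4 -> 8 -> 7 -> 9 -> 12 -> 10 -> 11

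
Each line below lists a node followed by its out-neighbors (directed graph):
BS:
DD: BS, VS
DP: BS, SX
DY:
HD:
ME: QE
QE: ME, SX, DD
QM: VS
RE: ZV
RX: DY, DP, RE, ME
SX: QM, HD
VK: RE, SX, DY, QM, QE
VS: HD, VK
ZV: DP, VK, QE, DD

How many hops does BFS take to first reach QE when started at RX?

Level 0: RX
Level 1: DP, DY, ME, RE
Level 2: BS, QE, SX, ZV
Level 3: DD, HD, QM, VK
Level 4: VS
QE first appears at level 2.

2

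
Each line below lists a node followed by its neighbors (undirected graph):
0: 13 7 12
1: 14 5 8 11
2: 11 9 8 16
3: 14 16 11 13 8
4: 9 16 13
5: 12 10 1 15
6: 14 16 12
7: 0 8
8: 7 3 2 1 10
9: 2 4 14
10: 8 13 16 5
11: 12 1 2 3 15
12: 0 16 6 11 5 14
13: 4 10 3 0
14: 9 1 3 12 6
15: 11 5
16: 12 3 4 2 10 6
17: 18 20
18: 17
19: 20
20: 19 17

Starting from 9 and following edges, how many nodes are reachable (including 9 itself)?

BFS from 9 visits: 9, 2, 4, 14, 8, 11, 16, 13, 1, 3, 6, 12, 7, 10, 15, 0, 5
Reachable nodes: 17 of 21 total.

17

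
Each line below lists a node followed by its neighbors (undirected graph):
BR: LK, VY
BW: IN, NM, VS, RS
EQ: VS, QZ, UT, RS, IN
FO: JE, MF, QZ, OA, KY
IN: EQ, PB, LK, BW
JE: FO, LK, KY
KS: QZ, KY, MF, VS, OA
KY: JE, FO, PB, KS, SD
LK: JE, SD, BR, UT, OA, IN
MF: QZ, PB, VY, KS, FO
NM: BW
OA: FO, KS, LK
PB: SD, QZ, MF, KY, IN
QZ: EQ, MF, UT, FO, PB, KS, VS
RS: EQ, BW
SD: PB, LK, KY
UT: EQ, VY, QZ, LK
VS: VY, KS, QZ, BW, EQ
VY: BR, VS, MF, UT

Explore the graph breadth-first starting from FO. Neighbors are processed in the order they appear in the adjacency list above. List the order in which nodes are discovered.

FO -> JE -> MF -> QZ -> OA -> KY -> LK -> PB -> VY -> KS -> EQ -> UT -> VS -> SD -> BR -> IN -> RS -> BW -> NM

Visit FO; enqueue JE, MF, QZ, OA, KY → queue [JE, MF, QZ, OA, KY]
Visit JE; enqueue LK → queue [MF, QZ, OA, KY, LK]
Visit MF; enqueue PB, VY, KS → queue [QZ, OA, KY, LK, PB, VY, KS]
Visit QZ; enqueue EQ, UT, VS → queue [OA, KY, LK, PB, VY, KS, EQ, UT, VS]
Visit OA → queue [KY, LK, PB, VY, KS, EQ, UT, VS]
Visit KY; enqueue SD → queue [LK, PB, VY, KS, EQ, UT, VS, SD]
Visit LK; enqueue BR, IN → queue [PB, VY, KS, EQ, UT, VS, SD, BR, IN]
Visit PB → queue [VY, KS, EQ, UT, VS, SD, BR, IN]
Visit VY → queue [KS, EQ, UT, VS, SD, BR, IN]
Visit KS → queue [EQ, UT, VS, SD, BR, IN]
Visit EQ; enqueue RS → queue [UT, VS, SD, BR, IN, RS]
Visit UT → queue [VS, SD, BR, IN, RS]
Visit VS; enqueue BW → queue [SD, BR, IN, RS, BW]
Visit SD → queue [BR, IN, RS, BW]
Visit BR → queue [IN, RS, BW]
Visit IN → queue [RS, BW]
Visit RS → queue [BW]
Visit BW; enqueue NM → queue [NM]
Visit NM → queue []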